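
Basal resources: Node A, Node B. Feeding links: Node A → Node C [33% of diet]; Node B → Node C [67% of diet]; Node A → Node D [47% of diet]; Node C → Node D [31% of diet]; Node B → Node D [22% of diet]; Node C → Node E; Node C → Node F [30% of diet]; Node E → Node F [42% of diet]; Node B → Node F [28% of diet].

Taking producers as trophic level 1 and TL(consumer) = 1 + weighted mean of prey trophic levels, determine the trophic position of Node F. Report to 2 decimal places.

Node C: 1 + (0.33×1 + 0.67×1) = 2
Node D: 1 + (0.47×1 + 0.31×2 + 0.22×1) = 2.31
Node E: 1 + 2 = 3
Node F: 1 + (0.3×2 + 0.42×3 + 0.28×1) = 3.14

3.14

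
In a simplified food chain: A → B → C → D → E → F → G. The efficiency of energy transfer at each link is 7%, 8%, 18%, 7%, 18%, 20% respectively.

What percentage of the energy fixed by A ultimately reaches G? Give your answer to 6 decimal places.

Product of link efficiencies: 0.07 × 0.08 × 0.18 × 0.07 × 0.18 × 0.2 = 0.00000254016
As a percentage: 0.00000254016 × 100 = 0.000254%

0.000254%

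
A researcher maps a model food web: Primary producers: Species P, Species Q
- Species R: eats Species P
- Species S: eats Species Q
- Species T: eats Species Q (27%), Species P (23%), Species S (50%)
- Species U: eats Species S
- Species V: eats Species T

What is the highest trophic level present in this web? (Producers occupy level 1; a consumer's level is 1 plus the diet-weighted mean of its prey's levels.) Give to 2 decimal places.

Species R: 1 + 1 = 2
Species S: 1 + 1 = 2
Species T: 1 + (0.27×1 + 0.23×1 + 0.5×2) = 2.5
Species U: 1 + 2 = 3
Species V: 1 + 2.5 = 3.5

3.50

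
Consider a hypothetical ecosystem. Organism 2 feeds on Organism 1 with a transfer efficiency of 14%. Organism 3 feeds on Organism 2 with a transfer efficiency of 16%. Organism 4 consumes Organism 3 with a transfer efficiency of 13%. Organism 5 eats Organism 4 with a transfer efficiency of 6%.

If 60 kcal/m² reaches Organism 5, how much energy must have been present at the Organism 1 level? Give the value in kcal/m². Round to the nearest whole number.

Cumulative transfer efficiency: 0.14 × 0.16 × 0.13 × 0.06 = 0.00017472
Organism 1 energy = 60 / 0.00017472 = 343407 kcal/m²

343407 kcal/m²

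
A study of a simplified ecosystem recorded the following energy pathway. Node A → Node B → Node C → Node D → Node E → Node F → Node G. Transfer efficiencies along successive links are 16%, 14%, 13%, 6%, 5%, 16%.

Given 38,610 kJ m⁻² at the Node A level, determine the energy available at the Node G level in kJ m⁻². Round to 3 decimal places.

0.054 kJ m⁻²

Node B: 38610 × 0.16 = 6177.6 kJ m⁻²
Node C: 6177.6 × 0.14 = 864.864 kJ m⁻²
Node D: 864.864 × 0.13 = 112.43232 kJ m⁻²
Node E: 112.43232 × 0.06 = 6.7459392 kJ m⁻²
Node F: 6.7459392 × 0.05 = 0.33729696 kJ m⁻²
Node G: 0.33729696 × 0.16 = 0.0539675136 kJ m⁻²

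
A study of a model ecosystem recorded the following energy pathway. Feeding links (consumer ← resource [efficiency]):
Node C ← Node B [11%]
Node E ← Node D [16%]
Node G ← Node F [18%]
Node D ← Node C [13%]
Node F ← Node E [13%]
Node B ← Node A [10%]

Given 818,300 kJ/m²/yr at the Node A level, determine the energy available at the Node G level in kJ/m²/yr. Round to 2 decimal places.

4.38 kJ/m²/yr

Node B: 818300 × 0.1 = 81830 kJ/m²/yr
Node C: 81830 × 0.11 = 9001.3 kJ/m²/yr
Node D: 9001.3 × 0.13 = 1170.169 kJ/m²/yr
Node E: 1170.169 × 0.16 = 187.22704 kJ/m²/yr
Node F: 187.22704 × 0.13 = 24.3395152 kJ/m²/yr
Node G: 24.3395152 × 0.18 = 4.381112736 kJ/m²/yr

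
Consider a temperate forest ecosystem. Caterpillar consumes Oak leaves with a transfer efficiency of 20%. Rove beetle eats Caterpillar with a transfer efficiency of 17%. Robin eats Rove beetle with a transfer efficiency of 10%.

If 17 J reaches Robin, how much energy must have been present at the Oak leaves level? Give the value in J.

5000 J

Cumulative transfer efficiency: 0.2 × 0.17 × 0.1 = 0.0034
Oak leaves energy = 17 / 0.0034 = 5000 J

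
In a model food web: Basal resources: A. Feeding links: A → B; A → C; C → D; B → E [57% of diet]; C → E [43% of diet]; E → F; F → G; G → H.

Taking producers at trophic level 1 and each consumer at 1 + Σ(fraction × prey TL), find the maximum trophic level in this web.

B: 1 + 1 = 2
C: 1 + 1 = 2
D: 1 + 2 = 3
E: 1 + (0.57×2 + 0.43×2) = 3
F: 1 + 3 = 4
G: 1 + 4 = 5
H: 1 + 5 = 6

6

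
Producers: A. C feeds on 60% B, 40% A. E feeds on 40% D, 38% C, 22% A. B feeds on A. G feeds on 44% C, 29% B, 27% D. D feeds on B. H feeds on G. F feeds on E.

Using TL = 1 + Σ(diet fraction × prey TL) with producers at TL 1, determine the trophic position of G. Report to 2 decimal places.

3.53

B: 1 + 1 = 2
C: 1 + (0.6×2 + 0.4×1) = 2.6
D: 1 + 2 = 3
E: 1 + (0.4×3 + 0.38×2.6 + 0.22×1) = 3.408
F: 1 + 3.408 = 4.408
G: 1 + (0.44×2.6 + 0.29×2 + 0.27×3) = 3.534
H: 1 + 3.534 = 4.534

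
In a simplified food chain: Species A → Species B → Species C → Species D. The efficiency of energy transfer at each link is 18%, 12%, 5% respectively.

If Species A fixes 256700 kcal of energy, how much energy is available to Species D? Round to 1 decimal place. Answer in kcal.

277.2 kcal

Species B: 256700 × 0.18 = 46206 kcal
Species C: 46206 × 0.12 = 5544.72 kcal
Species D: 5544.72 × 0.05 = 277.236 kcal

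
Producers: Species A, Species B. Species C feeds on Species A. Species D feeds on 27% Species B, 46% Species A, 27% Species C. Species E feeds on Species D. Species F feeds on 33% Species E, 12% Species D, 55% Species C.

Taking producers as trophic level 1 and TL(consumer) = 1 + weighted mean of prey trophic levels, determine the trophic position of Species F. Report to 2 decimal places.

3.45

Species C: 1 + 1 = 2
Species D: 1 + (0.27×1 + 0.46×1 + 0.27×2) = 2.27
Species E: 1 + 2.27 = 3.27
Species F: 1 + (0.33×3.27 + 0.12×2.27 + 0.55×2) = 3.4515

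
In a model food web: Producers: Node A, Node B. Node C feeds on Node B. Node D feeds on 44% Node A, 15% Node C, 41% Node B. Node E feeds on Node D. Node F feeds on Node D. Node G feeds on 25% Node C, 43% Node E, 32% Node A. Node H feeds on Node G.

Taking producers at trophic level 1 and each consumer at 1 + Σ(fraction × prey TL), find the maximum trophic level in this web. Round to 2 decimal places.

Node C: 1 + 1 = 2
Node D: 1 + (0.44×1 + 0.15×2 + 0.41×1) = 2.15
Node E: 1 + 2.15 = 3.15
Node F: 1 + 2.15 = 3.15
Node G: 1 + (0.25×2 + 0.43×3.15 + 0.32×1) = 3.1745
Node H: 1 + 3.1745 = 4.1745

4.17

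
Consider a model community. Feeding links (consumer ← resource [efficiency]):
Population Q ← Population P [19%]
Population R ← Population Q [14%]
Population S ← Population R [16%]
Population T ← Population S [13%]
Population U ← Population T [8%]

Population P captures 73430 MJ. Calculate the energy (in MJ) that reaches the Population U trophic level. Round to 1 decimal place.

Population Q: 73430 × 0.19 = 13951.7 MJ
Population R: 13951.7 × 0.14 = 1953.238 MJ
Population S: 1953.238 × 0.16 = 312.51808 MJ
Population T: 312.51808 × 0.13 = 40.6273504 MJ
Population U: 40.6273504 × 0.08 = 3.250188032 MJ

3.3 MJ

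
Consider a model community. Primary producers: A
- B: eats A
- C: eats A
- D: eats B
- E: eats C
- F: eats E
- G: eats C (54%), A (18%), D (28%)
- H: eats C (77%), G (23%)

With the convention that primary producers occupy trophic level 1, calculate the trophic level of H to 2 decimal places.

3.25

B: 1 + 1 = 2
C: 1 + 1 = 2
D: 1 + 2 = 3
E: 1 + 2 = 3
F: 1 + 3 = 4
G: 1 + (0.54×2 + 0.18×1 + 0.28×3) = 3.1
H: 1 + (0.77×2 + 0.23×3.1) = 3.253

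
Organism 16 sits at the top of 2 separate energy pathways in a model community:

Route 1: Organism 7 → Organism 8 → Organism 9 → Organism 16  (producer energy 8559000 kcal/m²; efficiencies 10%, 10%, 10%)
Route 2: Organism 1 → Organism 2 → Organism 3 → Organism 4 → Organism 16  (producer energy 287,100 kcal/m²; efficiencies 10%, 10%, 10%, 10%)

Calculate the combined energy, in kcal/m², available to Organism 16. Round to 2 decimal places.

Route 1: 8559000 × 0.1 × 0.1 × 0.1 = 8559 kcal/m²
Route 2: 287100 × 0.1 × 0.1 × 0.1 × 0.1 = 28.71 kcal/m²
Total at Organism 16: 8559 + 28.71 = 8587.71 kcal/m²

8587.71 kcal/m²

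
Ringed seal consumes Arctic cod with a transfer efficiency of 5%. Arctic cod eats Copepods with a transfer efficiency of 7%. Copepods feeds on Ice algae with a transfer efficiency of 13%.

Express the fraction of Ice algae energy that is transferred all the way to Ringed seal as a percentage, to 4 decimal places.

0.0455%

Product of link efficiencies: 0.13 × 0.07 × 0.05 = 0.000455
As a percentage: 0.000455 × 100 = 0.0455%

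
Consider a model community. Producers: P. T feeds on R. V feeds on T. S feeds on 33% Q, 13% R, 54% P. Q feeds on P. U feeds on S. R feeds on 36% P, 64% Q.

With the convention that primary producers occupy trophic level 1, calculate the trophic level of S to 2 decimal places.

2.54

Q: 1 + 1 = 2
R: 1 + (0.36×1 + 0.64×2) = 2.64
S: 1 + (0.33×2 + 0.13×2.64 + 0.54×1) = 2.5432
T: 1 + 2.64 = 3.64
U: 1 + 2.5432 = 3.5432
V: 1 + 3.64 = 4.64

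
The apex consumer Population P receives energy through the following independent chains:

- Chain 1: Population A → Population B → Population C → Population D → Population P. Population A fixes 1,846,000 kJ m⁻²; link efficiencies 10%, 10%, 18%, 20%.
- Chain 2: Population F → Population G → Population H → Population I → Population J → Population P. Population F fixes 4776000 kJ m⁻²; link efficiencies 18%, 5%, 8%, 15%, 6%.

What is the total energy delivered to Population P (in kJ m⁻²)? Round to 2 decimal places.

Chain 1: 1846000 × 0.1 × 0.1 × 0.18 × 0.2 = 664.56 kJ m⁻²
Chain 2: 4776000 × 0.18 × 0.05 × 0.08 × 0.15 × 0.06 = 30.94848 kJ m⁻²
Total at Population P: 664.56 + 30.94848 = 695.50848 kJ m⁻²

695.51 kJ m⁻²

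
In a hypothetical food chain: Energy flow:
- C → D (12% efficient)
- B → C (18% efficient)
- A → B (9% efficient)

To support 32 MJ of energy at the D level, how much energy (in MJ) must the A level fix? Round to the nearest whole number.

16461 MJ

Cumulative transfer efficiency: 0.09 × 0.18 × 0.12 = 0.001944
A energy = 32 / 0.001944 = 16461 MJ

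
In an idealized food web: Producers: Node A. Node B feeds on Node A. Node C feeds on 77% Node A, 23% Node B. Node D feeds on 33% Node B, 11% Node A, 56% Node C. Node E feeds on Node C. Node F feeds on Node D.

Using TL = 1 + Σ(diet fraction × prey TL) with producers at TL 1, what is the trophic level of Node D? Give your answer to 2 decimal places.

Node B: 1 + 1 = 2
Node C: 1 + (0.77×1 + 0.23×2) = 2.23
Node D: 1 + (0.33×2 + 0.11×1 + 0.56×2.23) = 3.0188
Node E: 1 + 2.23 = 3.23
Node F: 1 + 3.0188 = 4.0188

3.02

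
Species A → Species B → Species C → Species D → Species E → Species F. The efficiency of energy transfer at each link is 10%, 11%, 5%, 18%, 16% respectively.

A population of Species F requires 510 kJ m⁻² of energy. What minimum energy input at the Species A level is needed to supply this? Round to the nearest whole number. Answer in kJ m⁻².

Cumulative transfer efficiency: 0.1 × 0.11 × 0.05 × 0.18 × 0.16 = 0.00001584
Species A energy = 510 / 0.00001584 = 32196970 kJ m⁻²

32196970 kJ m⁻²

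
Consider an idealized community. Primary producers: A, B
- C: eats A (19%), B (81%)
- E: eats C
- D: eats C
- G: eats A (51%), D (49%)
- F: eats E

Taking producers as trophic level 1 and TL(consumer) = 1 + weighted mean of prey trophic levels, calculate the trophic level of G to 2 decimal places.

2.98

C: 1 + (0.19×1 + 0.81×1) = 2
D: 1 + 2 = 3
E: 1 + 2 = 3
F: 1 + 3 = 4
G: 1 + (0.51×1 + 0.49×3) = 2.98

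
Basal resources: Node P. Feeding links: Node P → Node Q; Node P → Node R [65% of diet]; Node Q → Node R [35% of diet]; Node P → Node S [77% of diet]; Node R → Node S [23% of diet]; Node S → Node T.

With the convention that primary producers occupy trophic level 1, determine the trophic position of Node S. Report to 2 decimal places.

2.31

Node Q: 1 + 1 = 2
Node R: 1 + (0.65×1 + 0.35×2) = 2.35
Node S: 1 + (0.77×1 + 0.23×2.35) = 2.3105
Node T: 1 + 2.3105 = 3.3105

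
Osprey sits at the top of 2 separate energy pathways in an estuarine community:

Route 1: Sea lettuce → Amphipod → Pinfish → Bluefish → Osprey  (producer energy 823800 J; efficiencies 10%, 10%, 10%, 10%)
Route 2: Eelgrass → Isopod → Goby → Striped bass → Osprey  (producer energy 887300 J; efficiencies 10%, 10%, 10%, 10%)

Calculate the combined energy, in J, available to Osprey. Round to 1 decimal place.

Route 1: 823800 × 0.1 × 0.1 × 0.1 × 0.1 = 82.38 J
Route 2: 887300 × 0.1 × 0.1 × 0.1 × 0.1 = 88.73 J
Total at Osprey: 82.38 + 88.73 = 171.11 J

171.1 J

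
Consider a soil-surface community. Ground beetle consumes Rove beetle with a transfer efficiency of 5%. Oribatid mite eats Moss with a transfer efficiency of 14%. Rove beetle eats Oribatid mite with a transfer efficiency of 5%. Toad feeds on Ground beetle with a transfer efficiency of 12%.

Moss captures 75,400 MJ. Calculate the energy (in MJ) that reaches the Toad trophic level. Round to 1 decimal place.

Oribatid mite: 75400 × 0.14 = 10556 MJ
Rove beetle: 10556 × 0.05 = 527.8 MJ
Ground beetle: 527.8 × 0.05 = 26.39 MJ
Toad: 26.39 × 0.12 = 3.1668 MJ

3.2 MJ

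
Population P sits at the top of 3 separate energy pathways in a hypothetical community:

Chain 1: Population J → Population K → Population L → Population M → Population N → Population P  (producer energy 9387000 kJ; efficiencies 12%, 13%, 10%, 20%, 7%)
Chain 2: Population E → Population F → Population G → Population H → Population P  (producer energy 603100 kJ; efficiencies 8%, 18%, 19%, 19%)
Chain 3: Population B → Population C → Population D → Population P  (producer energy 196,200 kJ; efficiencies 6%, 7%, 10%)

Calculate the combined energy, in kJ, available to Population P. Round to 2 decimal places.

600.93 kJ

Chain 1: 9387000 × 0.12 × 0.13 × 0.1 × 0.2 × 0.07 = 205.01208 kJ
Chain 2: 603100 × 0.08 × 0.18 × 0.19 × 0.19 = 313.515504 kJ
Chain 3: 196200 × 0.06 × 0.07 × 0.1 = 82.404 kJ
Total at Population P: 205.01208 + 313.515504 + 82.404 = 600.931584 kJ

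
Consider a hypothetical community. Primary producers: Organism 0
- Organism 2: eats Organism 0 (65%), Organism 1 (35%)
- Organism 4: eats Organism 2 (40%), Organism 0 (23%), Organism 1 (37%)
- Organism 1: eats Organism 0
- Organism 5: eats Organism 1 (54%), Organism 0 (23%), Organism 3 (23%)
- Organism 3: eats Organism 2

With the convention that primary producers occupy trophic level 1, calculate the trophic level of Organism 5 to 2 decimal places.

Organism 1: 1 + 1 = 2
Organism 2: 1 + (0.65×1 + 0.35×2) = 2.35
Organism 3: 1 + 2.35 = 3.35
Organism 4: 1 + (0.4×2.35 + 0.23×1 + 0.37×2) = 2.91
Organism 5: 1 + (0.54×2 + 0.23×1 + 0.23×3.35) = 3.0805

3.08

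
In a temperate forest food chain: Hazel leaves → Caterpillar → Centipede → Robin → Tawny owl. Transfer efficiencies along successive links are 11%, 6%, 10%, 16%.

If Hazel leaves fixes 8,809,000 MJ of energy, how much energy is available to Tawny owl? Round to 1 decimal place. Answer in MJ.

Caterpillar: 8809000 × 0.11 = 968990 MJ
Centipede: 968990 × 0.06 = 58139.4 MJ
Robin: 58139.4 × 0.1 = 5813.94 MJ
Tawny owl: 5813.94 × 0.16 = 930.2304 MJ

930.2 MJ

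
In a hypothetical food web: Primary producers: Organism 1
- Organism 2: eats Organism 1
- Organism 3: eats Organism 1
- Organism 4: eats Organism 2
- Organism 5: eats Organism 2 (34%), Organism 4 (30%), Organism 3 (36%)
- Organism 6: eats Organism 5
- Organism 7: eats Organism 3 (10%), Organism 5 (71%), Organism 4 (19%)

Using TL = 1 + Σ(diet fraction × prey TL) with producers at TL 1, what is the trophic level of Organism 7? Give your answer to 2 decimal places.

4.11

Organism 2: 1 + 1 = 2
Organism 3: 1 + 1 = 2
Organism 4: 1 + 2 = 3
Organism 5: 1 + (0.34×2 + 0.3×3 + 0.36×2) = 3.3
Organism 6: 1 + 3.3 = 4.3
Organism 7: 1 + (0.1×2 + 0.71×3.3 + 0.19×3) = 4.113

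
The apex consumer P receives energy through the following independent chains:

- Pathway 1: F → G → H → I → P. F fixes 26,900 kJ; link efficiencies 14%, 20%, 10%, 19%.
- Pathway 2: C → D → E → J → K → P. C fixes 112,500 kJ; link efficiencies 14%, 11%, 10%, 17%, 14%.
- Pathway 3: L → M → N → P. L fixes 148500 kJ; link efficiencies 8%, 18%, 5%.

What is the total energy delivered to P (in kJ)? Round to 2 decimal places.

Pathway 1: 26900 × 0.14 × 0.2 × 0.1 × 0.19 = 14.3108 kJ
Pathway 2: 112500 × 0.14 × 0.11 × 0.1 × 0.17 × 0.14 = 4.12335 kJ
Pathway 3: 148500 × 0.08 × 0.18 × 0.05 = 106.92 kJ
Total at P: 14.3108 + 4.12335 + 106.92 = 125.35415 kJ

125.35 kJ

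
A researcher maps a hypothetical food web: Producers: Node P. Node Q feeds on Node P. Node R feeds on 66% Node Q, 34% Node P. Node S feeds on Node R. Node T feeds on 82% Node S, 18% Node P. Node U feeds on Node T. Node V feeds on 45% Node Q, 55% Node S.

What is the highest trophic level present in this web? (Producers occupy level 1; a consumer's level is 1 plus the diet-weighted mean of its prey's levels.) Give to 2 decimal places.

Node Q: 1 + 1 = 2
Node R: 1 + (0.66×2 + 0.34×1) = 2.66
Node S: 1 + 2.66 = 3.66
Node T: 1 + (0.82×3.66 + 0.18×1) = 4.1812
Node U: 1 + 4.1812 = 5.1812
Node V: 1 + (0.45×2 + 0.55×3.66) = 3.913

5.18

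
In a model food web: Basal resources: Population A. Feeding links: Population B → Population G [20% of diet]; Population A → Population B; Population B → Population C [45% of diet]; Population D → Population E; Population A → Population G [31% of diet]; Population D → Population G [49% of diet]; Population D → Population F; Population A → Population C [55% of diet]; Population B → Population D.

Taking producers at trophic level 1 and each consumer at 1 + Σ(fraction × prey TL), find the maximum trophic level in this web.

Population B: 1 + 1 = 2
Population C: 1 + (0.55×1 + 0.45×2) = 2.45
Population D: 1 + 2 = 3
Population E: 1 + 3 = 4
Population F: 1 + 3 = 4
Population G: 1 + (0.2×2 + 0.31×1 + 0.49×3) = 3.18

4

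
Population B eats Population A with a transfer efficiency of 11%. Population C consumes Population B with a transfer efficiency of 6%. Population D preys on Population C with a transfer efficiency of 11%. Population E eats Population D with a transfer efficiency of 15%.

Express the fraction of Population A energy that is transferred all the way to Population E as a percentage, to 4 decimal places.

0.0109%

Product of link efficiencies: 0.11 × 0.06 × 0.11 × 0.15 = 0.0001089
As a percentage: 0.0001089 × 100 = 0.0109%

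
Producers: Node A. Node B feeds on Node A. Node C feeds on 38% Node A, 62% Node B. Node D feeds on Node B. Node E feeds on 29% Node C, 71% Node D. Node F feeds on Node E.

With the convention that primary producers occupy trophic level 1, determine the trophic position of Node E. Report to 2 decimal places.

3.89

Node B: 1 + 1 = 2
Node C: 1 + (0.38×1 + 0.62×2) = 2.62
Node D: 1 + 2 = 3
Node E: 1 + (0.29×2.62 + 0.71×3) = 3.8898
Node F: 1 + 3.8898 = 4.8898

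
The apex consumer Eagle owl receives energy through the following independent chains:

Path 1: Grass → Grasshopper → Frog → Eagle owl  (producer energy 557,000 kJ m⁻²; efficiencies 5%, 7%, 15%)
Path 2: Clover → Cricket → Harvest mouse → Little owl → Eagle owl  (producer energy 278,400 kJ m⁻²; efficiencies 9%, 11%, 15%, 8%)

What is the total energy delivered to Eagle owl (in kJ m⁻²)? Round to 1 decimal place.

Path 1: 557000 × 0.05 × 0.07 × 0.15 = 292.425 kJ m⁻²
Path 2: 278400 × 0.09 × 0.11 × 0.15 × 0.08 = 33.07392 kJ m⁻²
Total at Eagle owl: 292.425 + 33.07392 = 325.49892 kJ m⁻²

325.5 kJ m⁻²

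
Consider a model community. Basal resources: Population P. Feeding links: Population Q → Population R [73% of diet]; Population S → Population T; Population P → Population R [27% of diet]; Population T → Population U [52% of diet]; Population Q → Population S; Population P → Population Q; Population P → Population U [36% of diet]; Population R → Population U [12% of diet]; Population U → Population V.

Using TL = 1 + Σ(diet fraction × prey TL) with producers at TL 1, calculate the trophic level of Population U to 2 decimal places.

3.77

Population Q: 1 + 1 = 2
Population R: 1 + (0.73×2 + 0.27×1) = 2.73
Population S: 1 + 2 = 3
Population T: 1 + 3 = 4
Population U: 1 + (0.12×2.73 + 0.36×1 + 0.52×4) = 3.7676
Population V: 1 + 3.7676 = 4.7676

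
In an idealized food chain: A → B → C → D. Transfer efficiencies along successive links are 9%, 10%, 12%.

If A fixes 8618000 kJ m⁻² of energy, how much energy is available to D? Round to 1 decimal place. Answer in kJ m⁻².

B: 8618000 × 0.09 = 775620 kJ m⁻²
C: 775620 × 0.1 = 77562 kJ m⁻²
D: 77562 × 0.12 = 9307.44 kJ m⁻²

9307.4 kJ m⁻²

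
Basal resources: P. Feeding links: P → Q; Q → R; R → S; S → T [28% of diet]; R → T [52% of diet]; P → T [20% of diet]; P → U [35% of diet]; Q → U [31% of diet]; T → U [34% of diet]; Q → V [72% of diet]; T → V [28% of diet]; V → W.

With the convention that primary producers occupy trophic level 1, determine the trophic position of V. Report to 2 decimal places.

Q: 1 + 1 = 2
R: 1 + 2 = 3
S: 1 + 3 = 4
T: 1 + (0.28×4 + 0.52×3 + 0.2×1) = 3.88
U: 1 + (0.35×1 + 0.31×2 + 0.34×3.88) = 3.2892
V: 1 + (0.72×2 + 0.28×3.88) = 3.5264
W: 1 + 3.5264 = 4.5264

3.53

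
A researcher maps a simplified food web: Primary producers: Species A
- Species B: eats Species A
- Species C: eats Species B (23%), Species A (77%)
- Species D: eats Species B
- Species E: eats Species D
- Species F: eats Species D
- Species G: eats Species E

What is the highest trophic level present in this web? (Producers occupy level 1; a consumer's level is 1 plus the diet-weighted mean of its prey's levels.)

5

Species B: 1 + 1 = 2
Species C: 1 + (0.23×2 + 0.77×1) = 2.23
Species D: 1 + 2 = 3
Species E: 1 + 3 = 4
Species F: 1 + 3 = 4
Species G: 1 + 4 = 5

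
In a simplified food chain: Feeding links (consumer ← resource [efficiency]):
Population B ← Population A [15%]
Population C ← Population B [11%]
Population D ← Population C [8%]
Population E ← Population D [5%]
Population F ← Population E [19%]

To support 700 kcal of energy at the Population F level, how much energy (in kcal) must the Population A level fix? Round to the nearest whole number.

Cumulative transfer efficiency: 0.15 × 0.11 × 0.08 × 0.05 × 0.19 = 0.00001254
Population A energy = 700 / 0.00001254 = 55821372 kcal

55821372 kcal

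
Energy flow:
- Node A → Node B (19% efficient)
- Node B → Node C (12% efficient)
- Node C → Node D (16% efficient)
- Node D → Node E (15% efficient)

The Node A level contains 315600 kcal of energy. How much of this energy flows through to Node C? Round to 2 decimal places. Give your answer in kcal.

Node B: 315600 × 0.19 = 59964 kcal
Node C: 59964 × 0.12 = 7195.68 kcal

7195.68 kcal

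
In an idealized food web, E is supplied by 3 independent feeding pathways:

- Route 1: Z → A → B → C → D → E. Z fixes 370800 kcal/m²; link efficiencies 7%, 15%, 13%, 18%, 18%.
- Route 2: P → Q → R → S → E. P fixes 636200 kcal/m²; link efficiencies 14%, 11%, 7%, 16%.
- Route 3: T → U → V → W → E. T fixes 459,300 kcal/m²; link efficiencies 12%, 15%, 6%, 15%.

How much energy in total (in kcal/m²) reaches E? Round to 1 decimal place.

200.5 kcal/m²

Route 1: 370800 × 0.07 × 0.15 × 0.13 × 0.18 × 0.18 = 16.3990008 kcal/m²
Route 2: 636200 × 0.14 × 0.11 × 0.07 × 0.16 = 109.731776 kcal/m²
Route 3: 459300 × 0.12 × 0.15 × 0.06 × 0.15 = 74.4066 kcal/m²
Total at E: 16.3990008 + 109.731776 + 74.4066 = 200.5373768 kcal/m²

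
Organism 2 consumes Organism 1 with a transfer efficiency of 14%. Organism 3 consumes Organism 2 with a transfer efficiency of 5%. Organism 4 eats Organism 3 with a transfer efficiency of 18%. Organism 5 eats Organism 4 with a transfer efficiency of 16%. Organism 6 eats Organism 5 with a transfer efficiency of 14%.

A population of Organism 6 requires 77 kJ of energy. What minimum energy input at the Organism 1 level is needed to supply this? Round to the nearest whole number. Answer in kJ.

2728175 kJ

Cumulative transfer efficiency: 0.14 × 0.05 × 0.18 × 0.16 × 0.14 = 0.000028224
Organism 1 energy = 77 / 0.000028224 = 2728175 kJ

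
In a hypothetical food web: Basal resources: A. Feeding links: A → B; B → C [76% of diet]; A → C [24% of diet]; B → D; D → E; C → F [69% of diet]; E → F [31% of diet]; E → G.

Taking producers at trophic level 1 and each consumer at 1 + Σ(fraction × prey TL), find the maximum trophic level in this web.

5

B: 1 + 1 = 2
C: 1 + (0.76×2 + 0.24×1) = 2.76
D: 1 + 2 = 3
E: 1 + 3 = 4
F: 1 + (0.69×2.76 + 0.31×4) = 4.1444
G: 1 + 4 = 5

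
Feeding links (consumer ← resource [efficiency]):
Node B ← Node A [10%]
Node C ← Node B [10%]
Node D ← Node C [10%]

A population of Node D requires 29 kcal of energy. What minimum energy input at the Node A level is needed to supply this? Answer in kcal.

Cumulative transfer efficiency: 0.1 × 0.1 × 0.1 = 0.001
Node A energy = 29 / 0.001 = 29000 kcal

29000 kcal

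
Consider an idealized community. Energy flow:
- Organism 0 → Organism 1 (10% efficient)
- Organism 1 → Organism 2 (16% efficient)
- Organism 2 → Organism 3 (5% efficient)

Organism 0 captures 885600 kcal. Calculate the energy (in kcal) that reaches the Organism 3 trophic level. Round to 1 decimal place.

Organism 1: 885600 × 0.1 = 88560 kcal
Organism 2: 88560 × 0.16 = 14169.6 kcal
Organism 3: 14169.6 × 0.05 = 708.48 kcal

708.5 kcal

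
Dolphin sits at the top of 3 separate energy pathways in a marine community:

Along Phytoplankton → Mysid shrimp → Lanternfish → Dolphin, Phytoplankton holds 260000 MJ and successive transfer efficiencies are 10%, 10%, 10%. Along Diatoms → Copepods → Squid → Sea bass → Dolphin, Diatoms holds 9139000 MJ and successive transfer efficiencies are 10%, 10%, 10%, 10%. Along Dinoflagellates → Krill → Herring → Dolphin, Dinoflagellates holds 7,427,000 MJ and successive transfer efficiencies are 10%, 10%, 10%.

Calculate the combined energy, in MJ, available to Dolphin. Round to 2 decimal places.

8600.90 MJ

Via Phytoplankton: 260000 × 0.1 × 0.1 × 0.1 = 260 MJ
Via Diatoms: 9139000 × 0.1 × 0.1 × 0.1 × 0.1 = 913.9 MJ
Via Dinoflagellates: 7427000 × 0.1 × 0.1 × 0.1 = 7427 MJ
Total at Dolphin: 260 + 913.9 + 7427 = 8600.9 MJ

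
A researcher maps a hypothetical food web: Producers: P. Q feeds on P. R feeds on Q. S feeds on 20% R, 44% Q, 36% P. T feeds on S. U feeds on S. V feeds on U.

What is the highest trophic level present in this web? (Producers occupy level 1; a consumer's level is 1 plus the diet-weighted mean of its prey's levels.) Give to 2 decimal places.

4.84

Q: 1 + 1 = 2
R: 1 + 2 = 3
S: 1 + (0.2×3 + 0.44×2 + 0.36×1) = 2.84
T: 1 + 2.84 = 3.84
U: 1 + 2.84 = 3.84
V: 1 + 3.84 = 4.84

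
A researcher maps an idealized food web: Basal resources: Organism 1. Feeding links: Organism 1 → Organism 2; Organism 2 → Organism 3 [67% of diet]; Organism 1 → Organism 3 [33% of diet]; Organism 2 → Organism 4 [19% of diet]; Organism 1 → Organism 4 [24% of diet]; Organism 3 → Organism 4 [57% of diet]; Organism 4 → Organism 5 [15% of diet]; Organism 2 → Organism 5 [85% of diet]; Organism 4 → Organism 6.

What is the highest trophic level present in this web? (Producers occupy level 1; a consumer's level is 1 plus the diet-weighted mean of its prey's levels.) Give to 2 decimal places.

4.14

Organism 2: 1 + 1 = 2
Organism 3: 1 + (0.67×2 + 0.33×1) = 2.67
Organism 4: 1 + (0.19×2 + 0.24×1 + 0.57×2.67) = 3.1419
Organism 5: 1 + (0.15×3.1419 + 0.85×2) = 3.171285
Organism 6: 1 + 3.1419 = 4.1419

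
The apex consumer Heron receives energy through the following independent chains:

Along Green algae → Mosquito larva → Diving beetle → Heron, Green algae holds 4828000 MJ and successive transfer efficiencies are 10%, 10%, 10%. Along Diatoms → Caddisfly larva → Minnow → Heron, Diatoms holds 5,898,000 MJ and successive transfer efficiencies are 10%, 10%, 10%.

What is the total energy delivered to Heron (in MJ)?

10726 MJ

Via Green algae: 4828000 × 0.1 × 0.1 × 0.1 = 4828 MJ
Via Diatoms: 5898000 × 0.1 × 0.1 × 0.1 = 5898 MJ
Total at Heron: 4828 + 5898 = 10726 MJ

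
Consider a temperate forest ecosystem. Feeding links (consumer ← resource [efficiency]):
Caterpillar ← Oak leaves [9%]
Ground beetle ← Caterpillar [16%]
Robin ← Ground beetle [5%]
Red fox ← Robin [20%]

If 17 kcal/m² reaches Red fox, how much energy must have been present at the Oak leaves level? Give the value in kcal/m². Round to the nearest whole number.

118056 kcal/m²

Cumulative transfer efficiency: 0.09 × 0.16 × 0.05 × 0.2 = 0.000144
Oak leaves energy = 17 / 0.000144 = 118056 kcal/m²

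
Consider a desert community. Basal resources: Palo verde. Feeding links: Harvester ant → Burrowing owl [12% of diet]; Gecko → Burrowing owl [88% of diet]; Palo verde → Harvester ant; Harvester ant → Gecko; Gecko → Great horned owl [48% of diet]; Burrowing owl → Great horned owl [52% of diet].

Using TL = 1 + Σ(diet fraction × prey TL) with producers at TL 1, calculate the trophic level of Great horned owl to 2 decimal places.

Harvester ant: 1 + 1 = 2
Gecko: 1 + 2 = 3
Burrowing owl: 1 + (0.88×3 + 0.12×2) = 3.88
Great horned owl: 1 + (0.52×3.88 + 0.48×3) = 4.4576

4.46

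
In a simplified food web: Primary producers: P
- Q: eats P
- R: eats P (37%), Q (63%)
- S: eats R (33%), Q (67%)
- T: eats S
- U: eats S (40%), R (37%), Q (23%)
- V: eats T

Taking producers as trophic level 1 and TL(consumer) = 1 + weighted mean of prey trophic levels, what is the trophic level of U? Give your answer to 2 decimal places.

Q: 1 + 1 = 2
R: 1 + (0.37×1 + 0.63×2) = 2.63
S: 1 + (0.33×2.63 + 0.67×2) = 3.2079
T: 1 + 3.2079 = 4.2079
U: 1 + (0.4×3.2079 + 0.37×2.63 + 0.23×2) = 3.71626
V: 1 + 4.2079 = 5.2079

3.72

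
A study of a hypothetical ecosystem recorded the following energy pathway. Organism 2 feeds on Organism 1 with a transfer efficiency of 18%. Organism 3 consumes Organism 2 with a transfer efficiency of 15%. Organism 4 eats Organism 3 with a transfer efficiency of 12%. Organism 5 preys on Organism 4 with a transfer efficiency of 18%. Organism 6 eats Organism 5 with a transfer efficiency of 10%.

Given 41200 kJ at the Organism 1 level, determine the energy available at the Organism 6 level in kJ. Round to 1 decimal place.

Organism 2: 41200 × 0.18 = 7416 kJ
Organism 3: 7416 × 0.15 = 1112.4 kJ
Organism 4: 1112.4 × 0.12 = 133.488 kJ
Organism 5: 133.488 × 0.18 = 24.02784 kJ
Organism 6: 24.02784 × 0.1 = 2.402784 kJ

2.4 kJ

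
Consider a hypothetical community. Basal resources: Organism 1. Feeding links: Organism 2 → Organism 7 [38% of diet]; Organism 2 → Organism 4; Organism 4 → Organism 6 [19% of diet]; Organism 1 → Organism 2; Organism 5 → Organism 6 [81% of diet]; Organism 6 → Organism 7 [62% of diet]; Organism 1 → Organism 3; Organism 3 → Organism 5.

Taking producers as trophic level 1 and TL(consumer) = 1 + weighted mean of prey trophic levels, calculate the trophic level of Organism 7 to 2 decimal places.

4.24

Organism 2: 1 + 1 = 2
Organism 3: 1 + 1 = 2
Organism 4: 1 + 2 = 3
Organism 5: 1 + 2 = 3
Organism 6: 1 + (0.19×3 + 0.81×3) = 4
Organism 7: 1 + (0.62×4 + 0.38×2) = 4.24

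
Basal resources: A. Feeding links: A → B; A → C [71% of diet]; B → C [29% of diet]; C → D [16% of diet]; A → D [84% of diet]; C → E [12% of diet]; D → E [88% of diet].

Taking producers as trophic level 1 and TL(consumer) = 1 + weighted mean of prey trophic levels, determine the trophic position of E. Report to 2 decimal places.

B: 1 + 1 = 2
C: 1 + (0.71×1 + 0.29×2) = 2.29
D: 1 + (0.16×2.29 + 0.84×1) = 2.2064
E: 1 + (0.12×2.29 + 0.88×2.2064) = 3.216432

3.22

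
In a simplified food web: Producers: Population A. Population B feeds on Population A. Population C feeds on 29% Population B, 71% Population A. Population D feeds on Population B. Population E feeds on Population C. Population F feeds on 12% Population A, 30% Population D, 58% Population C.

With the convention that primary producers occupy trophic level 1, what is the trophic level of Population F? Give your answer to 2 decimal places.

Population B: 1 + 1 = 2
Population C: 1 + (0.29×2 + 0.71×1) = 2.29
Population D: 1 + 2 = 3
Population E: 1 + 2.29 = 3.29
Population F: 1 + (0.12×1 + 0.3×3 + 0.58×2.29) = 3.3482

3.35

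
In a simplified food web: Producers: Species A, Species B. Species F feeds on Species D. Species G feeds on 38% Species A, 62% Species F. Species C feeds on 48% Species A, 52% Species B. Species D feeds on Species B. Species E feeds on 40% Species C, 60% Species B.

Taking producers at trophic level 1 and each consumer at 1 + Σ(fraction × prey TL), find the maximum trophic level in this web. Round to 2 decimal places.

Species C: 1 + (0.48×1 + 0.52×1) = 2
Species D: 1 + 1 = 2
Species E: 1 + (0.4×2 + 0.6×1) = 2.4
Species F: 1 + 2 = 3
Species G: 1 + (0.38×1 + 0.62×3) = 3.24

3.24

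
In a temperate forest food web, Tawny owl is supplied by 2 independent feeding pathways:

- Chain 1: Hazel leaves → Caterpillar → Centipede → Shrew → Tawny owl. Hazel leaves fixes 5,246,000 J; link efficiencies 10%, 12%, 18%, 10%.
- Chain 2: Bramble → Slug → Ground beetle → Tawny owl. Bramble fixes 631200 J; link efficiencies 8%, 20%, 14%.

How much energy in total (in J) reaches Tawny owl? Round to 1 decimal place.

Chain 1: 5246000 × 0.1 × 0.12 × 0.18 × 0.1 = 1133.136 J
Chain 2: 631200 × 0.08 × 0.2 × 0.14 = 1413.888 J
Total at Tawny owl: 1133.136 + 1413.888 = 2547.024 J

2547.0 J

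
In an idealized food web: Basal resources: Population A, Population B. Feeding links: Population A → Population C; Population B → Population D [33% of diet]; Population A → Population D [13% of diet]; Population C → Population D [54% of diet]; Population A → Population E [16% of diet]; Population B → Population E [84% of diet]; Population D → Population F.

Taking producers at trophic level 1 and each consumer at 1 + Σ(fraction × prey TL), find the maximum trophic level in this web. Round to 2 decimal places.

3.54

Population C: 1 + 1 = 2
Population D: 1 + (0.33×1 + 0.13×1 + 0.54×2) = 2.54
Population E: 1 + (0.16×1 + 0.84×1) = 2
Population F: 1 + 2.54 = 3.54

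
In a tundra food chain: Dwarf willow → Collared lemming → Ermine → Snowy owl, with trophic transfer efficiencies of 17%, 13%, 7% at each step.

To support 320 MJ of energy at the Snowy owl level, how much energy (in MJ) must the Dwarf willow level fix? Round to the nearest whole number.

Cumulative transfer efficiency: 0.17 × 0.13 × 0.07 = 0.001547
Dwarf willow energy = 320 / 0.001547 = 206852 MJ

206852 MJ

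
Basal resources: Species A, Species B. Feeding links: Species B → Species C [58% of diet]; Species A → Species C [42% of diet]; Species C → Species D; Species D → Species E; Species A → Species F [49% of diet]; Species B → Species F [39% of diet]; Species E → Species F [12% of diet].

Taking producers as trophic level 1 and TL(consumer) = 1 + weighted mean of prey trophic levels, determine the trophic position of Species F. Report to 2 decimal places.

2.36

Species C: 1 + (0.58×1 + 0.42×1) = 2
Species D: 1 + 2 = 3
Species E: 1 + 3 = 4
Species F: 1 + (0.49×1 + 0.39×1 + 0.12×4) = 2.36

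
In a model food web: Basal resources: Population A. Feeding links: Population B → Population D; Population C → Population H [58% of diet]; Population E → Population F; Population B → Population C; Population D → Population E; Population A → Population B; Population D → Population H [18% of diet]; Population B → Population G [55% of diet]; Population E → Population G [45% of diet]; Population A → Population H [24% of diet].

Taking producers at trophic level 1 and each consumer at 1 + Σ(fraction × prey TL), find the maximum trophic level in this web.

Population B: 1 + 1 = 2
Population C: 1 + 2 = 3
Population D: 1 + 2 = 3
Population E: 1 + 3 = 4
Population F: 1 + 4 = 5
Population G: 1 + (0.55×2 + 0.45×4) = 3.9
Population H: 1 + (0.24×1 + 0.58×3 + 0.18×3) = 3.52

5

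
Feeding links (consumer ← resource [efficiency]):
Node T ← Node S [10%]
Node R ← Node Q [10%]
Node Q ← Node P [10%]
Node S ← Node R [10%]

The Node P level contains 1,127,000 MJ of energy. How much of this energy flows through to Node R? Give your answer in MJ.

Node Q: 1127000 × 0.1 = 112700 MJ
Node R: 112700 × 0.1 = 11270 MJ

11270 MJ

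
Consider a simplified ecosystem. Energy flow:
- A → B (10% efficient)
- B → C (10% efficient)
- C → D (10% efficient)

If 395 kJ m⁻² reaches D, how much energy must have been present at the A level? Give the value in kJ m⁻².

Cumulative transfer efficiency: 0.1 × 0.1 × 0.1 = 0.001
A energy = 395 / 0.001 = 395000 kJ m⁻²

395000 kJ m⁻²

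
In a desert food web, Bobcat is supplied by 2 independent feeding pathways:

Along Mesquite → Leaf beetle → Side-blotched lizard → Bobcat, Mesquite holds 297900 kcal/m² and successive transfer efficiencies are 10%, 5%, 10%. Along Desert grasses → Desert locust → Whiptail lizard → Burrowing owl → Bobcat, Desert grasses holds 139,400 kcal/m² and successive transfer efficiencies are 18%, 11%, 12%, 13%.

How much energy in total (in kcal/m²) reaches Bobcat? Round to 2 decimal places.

192.01 kcal/m²

Via Mesquite: 297900 × 0.1 × 0.05 × 0.1 = 148.95 kcal/m²
Via Desert grasses: 139400 × 0.18 × 0.11 × 0.12 × 0.13 = 43.057872 kcal/m²
Total at Bobcat: 148.95 + 43.057872 = 192.007872 kcal/m²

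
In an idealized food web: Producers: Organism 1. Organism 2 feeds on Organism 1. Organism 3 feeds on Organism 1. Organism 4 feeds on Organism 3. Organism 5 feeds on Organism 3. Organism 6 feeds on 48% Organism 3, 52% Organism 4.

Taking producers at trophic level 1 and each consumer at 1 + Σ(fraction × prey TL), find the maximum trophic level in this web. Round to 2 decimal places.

Organism 2: 1 + 1 = 2
Organism 3: 1 + 1 = 2
Organism 4: 1 + 2 = 3
Organism 5: 1 + 2 = 3
Organism 6: 1 + (0.48×2 + 0.52×3) = 3.52

3.52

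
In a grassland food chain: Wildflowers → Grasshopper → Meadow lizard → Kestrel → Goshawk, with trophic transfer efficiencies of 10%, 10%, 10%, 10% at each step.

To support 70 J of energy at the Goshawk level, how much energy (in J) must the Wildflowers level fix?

700000 J

Cumulative transfer efficiency: 0.1 × 0.1 × 0.1 × 0.1 = 0.0001
Wildflowers energy = 70 / 0.0001 = 700000 J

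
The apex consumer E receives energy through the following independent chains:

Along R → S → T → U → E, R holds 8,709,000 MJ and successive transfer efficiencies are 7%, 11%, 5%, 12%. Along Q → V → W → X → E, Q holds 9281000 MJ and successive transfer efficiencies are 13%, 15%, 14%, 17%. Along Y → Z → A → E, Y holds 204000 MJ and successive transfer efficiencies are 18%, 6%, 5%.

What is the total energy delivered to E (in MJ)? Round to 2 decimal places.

4819.83 MJ

Via R: 8709000 × 0.07 × 0.11 × 0.05 × 0.12 = 402.3558 MJ
Via Q: 9281000 × 0.13 × 0.15 × 0.14 × 0.17 = 4307.3121 MJ
Via Y: 204000 × 0.18 × 0.06 × 0.05 = 110.16 MJ
Total at E: 402.3558 + 4307.3121 + 110.16 = 4819.8279 MJ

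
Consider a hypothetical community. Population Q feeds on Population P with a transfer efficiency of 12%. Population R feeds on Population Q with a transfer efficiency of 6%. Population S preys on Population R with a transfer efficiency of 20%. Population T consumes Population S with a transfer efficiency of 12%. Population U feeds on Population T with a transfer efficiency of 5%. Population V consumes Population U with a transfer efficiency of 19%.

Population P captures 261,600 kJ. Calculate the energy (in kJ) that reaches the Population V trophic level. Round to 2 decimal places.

Population Q: 261600 × 0.12 = 31392 kJ
Population R: 31392 × 0.06 = 1883.52 kJ
Population S: 1883.52 × 0.2 = 376.704 kJ
Population T: 376.704 × 0.12 = 45.20448 kJ
Population U: 45.20448 × 0.05 = 2.260224 kJ
Population V: 2.260224 × 0.19 = 0.42944256 kJ

0.43 kJ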